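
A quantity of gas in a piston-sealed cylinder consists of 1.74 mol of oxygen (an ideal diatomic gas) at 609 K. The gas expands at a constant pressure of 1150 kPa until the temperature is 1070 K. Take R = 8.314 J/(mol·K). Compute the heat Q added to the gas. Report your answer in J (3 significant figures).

Q ≈ 23300 J

Isobaric: W = nRΔT = (1.74)(8.314)(461) = 6669 J.
ΔU = nCᵥΔT with Cᵥ = 5R/2: ΔU = (1.74)(20.79)(461) = 16672 J.
Q = ΔU + W = 16672 + 6669 = 23341 J.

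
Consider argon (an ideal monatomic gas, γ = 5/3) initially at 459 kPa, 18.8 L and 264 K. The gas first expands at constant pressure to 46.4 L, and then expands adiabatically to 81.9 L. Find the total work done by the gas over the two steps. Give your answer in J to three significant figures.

Step 1 (isobaric): W = PΔV = (459 kPa)(46.4 − 18.8 L) = 12668 J.
After step 1: P = 459 kPa, V = 46.4 L, T = 651.6 K.
Step 2 (adiabatic): W = (P₁V₁ − P₂V₂)/(γ−1) = (21298 − 14582)/0.667 = 10073 J.
W_total = 12668 + 10073 = 22742 J.

W_total ≈ 22700 J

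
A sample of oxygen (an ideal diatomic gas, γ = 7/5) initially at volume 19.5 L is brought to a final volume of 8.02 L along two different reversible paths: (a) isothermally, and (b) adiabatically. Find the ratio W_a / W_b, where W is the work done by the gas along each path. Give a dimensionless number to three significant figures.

W_a / W_b ≈ 0.833

Path (a) isothermal: W = P₁V₁ ln(V₂/V₁) → W_a/(P₁V₁) = -0.8885.
Path (b) adiabatic: W = P₁V₁(1 − (V₁/V₂)^(γ−1))/(γ−1) → W_b/(P₁V₁) = -1.067.
W_a / W_b = -0.8885 / -1.067 = 0.8328.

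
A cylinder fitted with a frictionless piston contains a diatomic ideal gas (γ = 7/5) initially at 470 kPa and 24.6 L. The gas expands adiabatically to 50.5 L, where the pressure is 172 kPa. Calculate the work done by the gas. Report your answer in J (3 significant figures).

Adiabatic: W = (P₁V₁ − P₂V₂)/(γ − 1) with γ = 7/5.
P₁V₁ = 11562 J, P₂V₂ = 8686 J.
W = (11562 − 8686) / 0.4 = 7190 J.

W ≈ 7190 J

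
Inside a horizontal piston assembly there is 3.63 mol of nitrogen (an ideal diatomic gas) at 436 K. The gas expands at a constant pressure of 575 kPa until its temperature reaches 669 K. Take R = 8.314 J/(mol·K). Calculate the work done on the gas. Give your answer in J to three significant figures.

W ≈ -7030 J

Isobaric: W = P ΔV = nR ΔT.
W = (3.63)(8.314)(669 − 436) = 7032 J.
Work on gas = −W_by = -7032 J.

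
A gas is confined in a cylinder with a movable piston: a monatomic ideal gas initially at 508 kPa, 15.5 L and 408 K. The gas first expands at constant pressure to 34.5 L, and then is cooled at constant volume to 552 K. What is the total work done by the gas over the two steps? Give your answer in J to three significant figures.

W_total ≈ 9650 J

Step 1 (isobaric): W = PΔV = (508 kPa)(34.5 − 15.5 L) = 9652 J.
Step 2 (isochoric): W = 0 (constant volume).
W_total = 9652 + 0 = 9652 J.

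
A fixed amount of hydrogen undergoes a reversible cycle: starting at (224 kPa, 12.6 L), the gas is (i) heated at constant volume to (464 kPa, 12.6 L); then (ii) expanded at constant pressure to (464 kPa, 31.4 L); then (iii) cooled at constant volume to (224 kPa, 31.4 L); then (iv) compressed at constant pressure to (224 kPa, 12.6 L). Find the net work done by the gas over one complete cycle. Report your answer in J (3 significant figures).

W_net ≈ 4510 J

Constant-volume legs do no work.
W(ii) = (464)(31.4 − 12.6) = 8723 J; W(iv) = (224)(12.6 − 31.4) = -4211 J.
W_net = 8723 − 4211 = 4512 J (the clockwise enclosed area).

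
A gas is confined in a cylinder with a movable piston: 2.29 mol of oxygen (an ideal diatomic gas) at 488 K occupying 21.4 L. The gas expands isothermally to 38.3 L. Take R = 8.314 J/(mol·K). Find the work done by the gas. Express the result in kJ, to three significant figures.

Isothermal: W = nRT ln(V₂/V₁).
W = (2.29)(8.314)(488) × ln(38.3/21.4)
  = 9291 × 0.5821
W_by_gas = 5408 J.

W ≈ 5.41 kJ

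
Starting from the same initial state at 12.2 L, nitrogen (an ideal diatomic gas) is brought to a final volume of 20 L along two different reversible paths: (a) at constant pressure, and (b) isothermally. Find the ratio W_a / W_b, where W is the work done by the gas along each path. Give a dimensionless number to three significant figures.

W_a / W_b ≈ 1.29

Path (a) isobaric: W = P₁(V₂ − V₁) → W_a/(P₁V₁) = 0.6393.
Path (b) isothermal: W = P₁V₁ ln(V₂/V₁) → W_b/(P₁V₁) = 0.4943.
W_a / W_b = 0.6393 / 0.4943 = 1.293.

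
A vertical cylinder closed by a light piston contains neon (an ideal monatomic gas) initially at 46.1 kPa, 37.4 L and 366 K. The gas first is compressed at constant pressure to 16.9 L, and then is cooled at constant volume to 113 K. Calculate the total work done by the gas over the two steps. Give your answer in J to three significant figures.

Step 1 (isobaric): W = PΔV = (46.1 kPa)(16.9 − 37.4 L) = -945.1 J.
Step 2 (isochoric): W = 0 (constant volume).
W_total = -945.1 + 0 = -945.1 J.

W_total ≈ -945 J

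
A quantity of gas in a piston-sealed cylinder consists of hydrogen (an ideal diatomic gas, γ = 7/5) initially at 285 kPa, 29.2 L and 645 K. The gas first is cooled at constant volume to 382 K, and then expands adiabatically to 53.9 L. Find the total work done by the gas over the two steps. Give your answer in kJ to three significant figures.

Step 1 (isochoric): W = 0 (constant volume).
After step 1: P = 168.8 kPa (V unchanged).
Step 2 (adiabatic): W = (P₁V₁ − P₂V₂)/(γ−1) = (4929 − 3857)/0.4 = 2679 J.
W_total = 0 + 2679 = 2679 J.

W_total ≈ 2.68 kJ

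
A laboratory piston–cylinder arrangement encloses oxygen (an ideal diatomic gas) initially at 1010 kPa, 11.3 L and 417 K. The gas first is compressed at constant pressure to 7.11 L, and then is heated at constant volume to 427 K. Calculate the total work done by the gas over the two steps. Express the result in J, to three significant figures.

Step 1 (isobaric): W = PΔV = (1010 kPa)(7.11 − 11.3 L) = -4232 J.
Step 2 (isochoric): W = 0 (constant volume).
W_total = -4232 + 0 = -4232 J.

W_total ≈ -4230 J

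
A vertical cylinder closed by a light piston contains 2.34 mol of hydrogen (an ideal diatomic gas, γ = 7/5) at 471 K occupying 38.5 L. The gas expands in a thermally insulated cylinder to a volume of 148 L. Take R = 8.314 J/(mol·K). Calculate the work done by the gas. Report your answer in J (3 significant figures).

W ≈ 9540 J

Adiabatic: TV^(γ−1) = const with γ = 7/5.
T₂ = T₁ (V₁/V₂)^(γ−1) = 471 × (38.5/148)^0.4 = 471 × 0.5836 = 274.9 K.
W_by = nCᵥ(T₁ − T₂) = (2.34)(20.79)(471 − 274.9) = 9540 J.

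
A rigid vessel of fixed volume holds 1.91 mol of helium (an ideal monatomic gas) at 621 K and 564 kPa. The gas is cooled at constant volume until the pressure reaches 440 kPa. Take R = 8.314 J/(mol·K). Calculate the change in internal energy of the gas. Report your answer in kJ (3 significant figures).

Constant volume ⇒ W = 0, so Q = ΔU = nCᵥΔT with Cᵥ = 3R/2 = 12.47 J/(mol·K).
At constant V, T₂/T₁ = P₂/P₁ ⇒ ΔT = T₁(P₂/P₁ − 1) = 621·(440/564 − 1) = -136.5 K.
ΔU = (1.91)(12.47)(-136.5) = -3252 J.

ΔU ≈ -3.25 kJ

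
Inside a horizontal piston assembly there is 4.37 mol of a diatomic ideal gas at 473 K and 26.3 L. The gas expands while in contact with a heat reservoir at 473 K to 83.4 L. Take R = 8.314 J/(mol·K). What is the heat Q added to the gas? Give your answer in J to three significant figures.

Q ≈ 19800 J

Isothermal ⇒ ΔU = 0, so Q = W = nRT ln(V₂/V₁).
Q = (4.37)(8.314)(473) ln(83.4/26.3) = 17185 × 1.154 = 19833 J.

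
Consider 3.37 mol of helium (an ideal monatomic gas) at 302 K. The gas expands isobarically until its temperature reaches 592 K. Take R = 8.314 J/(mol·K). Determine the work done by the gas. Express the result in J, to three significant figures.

W ≈ 8130 J

Isobaric: W = P ΔV = nR ΔT.
W = (3.37)(8.314)(592 − 302) = 8125 J.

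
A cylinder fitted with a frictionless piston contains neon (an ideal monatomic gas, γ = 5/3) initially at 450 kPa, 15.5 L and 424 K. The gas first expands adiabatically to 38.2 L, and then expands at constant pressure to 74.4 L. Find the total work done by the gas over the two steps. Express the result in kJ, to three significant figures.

Step 1 (adiabatic): W = (P₁V₁ − P₂V₂)/(γ−1) = (6975 − 3823)/0.667 = 4728 J.
After step 1: P = 100.1 kPa, V = 38.2 L, T = 232.4 K.
Step 2 (isobaric): W = PΔV = (100.1 kPa)(74.4 − 38.2 L) = 3623 J.
W_total = 4728 + 3623 = 8351 J.

W_total ≈ 8.35 kJ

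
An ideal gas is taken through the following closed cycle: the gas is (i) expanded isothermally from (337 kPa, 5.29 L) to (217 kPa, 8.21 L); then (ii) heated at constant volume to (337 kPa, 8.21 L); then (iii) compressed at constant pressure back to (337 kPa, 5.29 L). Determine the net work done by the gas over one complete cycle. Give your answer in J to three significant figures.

Leg (i): W = PᵢVᵢ ln(V_f/Vᵢ) = (1783) ln(8.21/5.29) = 783.6 J.
Leg (ii): W = 0.
Leg (iii): W = PΔV = (337)(5.29 − 8.21) = -984 J.
W_net = 783.6 − 984 = -200.5 J.

W_net ≈ -200 J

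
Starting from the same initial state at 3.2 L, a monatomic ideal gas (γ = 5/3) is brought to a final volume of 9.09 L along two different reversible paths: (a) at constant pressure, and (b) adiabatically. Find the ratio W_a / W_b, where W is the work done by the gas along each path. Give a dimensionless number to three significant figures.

Path (a) isobaric: W = P₁(V₂ − V₁) → W_a/(P₁V₁) = 1.841.
Path (b) adiabatic: W = P₁V₁(1 − (V₁/V₂)^(γ−1))/(γ−1) → W_b/(P₁V₁) = 0.7521.
W_a / W_b = 1.841 / 0.7521 = 2.447.

W_a / W_b ≈ 2.45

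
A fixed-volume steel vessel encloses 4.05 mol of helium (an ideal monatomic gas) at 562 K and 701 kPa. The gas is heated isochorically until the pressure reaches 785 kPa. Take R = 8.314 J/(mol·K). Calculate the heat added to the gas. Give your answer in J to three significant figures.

Constant volume ⇒ W = 0, so Q = ΔU = nCᵥΔT with Cᵥ = 3R/2 = 12.47 J/(mol·K).
At constant V, T₂/T₁ = P₂/P₁ ⇒ ΔT = T₁(P₂/P₁ − 1) = 562·(785/701 − 1) = 67.34 K.
ΔU = (4.05)(12.47)(67.34) = 3401 J.

Q ≈ 3400 J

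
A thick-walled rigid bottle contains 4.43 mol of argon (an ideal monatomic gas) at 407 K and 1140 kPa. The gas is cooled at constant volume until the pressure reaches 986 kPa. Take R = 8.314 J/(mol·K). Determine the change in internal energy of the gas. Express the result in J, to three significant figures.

Constant volume ⇒ W = 0, so Q = ΔU = nCᵥΔT with Cᵥ = 3R/2 = 12.47 J/(mol·K).
At constant V, T₂/T₁ = P₂/P₁ ⇒ ΔT = T₁(P₂/P₁ − 1) = 407·(986/1140 − 1) = -54.98 K.
ΔU = (4.43)(12.47)(-54.98) = -3037 J.

ΔU ≈ -3040 J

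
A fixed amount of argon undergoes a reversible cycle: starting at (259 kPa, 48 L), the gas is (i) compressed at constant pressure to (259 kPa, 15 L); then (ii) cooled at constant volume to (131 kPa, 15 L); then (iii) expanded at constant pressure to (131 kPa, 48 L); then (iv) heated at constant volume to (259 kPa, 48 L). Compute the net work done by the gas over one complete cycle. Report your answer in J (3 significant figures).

W_net ≈ -4220 J

Constant-volume legs do no work.
W(i) = (259)(15 − 48) = -8547 J; W(iii) = (131)(48 − 15) = 4323 J.
W_net = -8547 + 4323 = -4224 J (the counter-clockwise enclosed area).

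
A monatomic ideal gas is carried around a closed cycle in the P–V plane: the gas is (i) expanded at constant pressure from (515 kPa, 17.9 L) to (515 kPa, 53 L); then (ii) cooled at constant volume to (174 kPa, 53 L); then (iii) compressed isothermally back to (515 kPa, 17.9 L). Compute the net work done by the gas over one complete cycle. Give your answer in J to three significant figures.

W_net ≈ 8070 J

Leg (i): W = PΔV = (515)(53 − 17.9) = 18076 J.
Leg (ii): W = 0.
Leg (iii): W = PᵢVᵢ ln(V_f/Vᵢ) = (9222) ln(17.9/53) = -10010 J.
W_net = 18076 − 10010 = 8066 J.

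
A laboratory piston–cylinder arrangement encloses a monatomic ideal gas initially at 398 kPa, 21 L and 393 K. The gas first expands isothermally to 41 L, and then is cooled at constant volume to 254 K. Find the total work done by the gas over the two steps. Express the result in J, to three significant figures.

W_total ≈ 5590 J

Step 1 (isothermal): W = P₁V₁ ln(V₂/V₁) = (8358) ln(41/21) = 5592 J.
Step 2 (isochoric): W = 0 (constant volume).
W_total = 5592 + 0 = 5592 J.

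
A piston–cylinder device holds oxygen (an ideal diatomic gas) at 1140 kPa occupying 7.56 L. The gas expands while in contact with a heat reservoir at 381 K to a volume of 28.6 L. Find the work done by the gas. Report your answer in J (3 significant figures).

W ≈ 11500 J

Isothermal: W = nRT ln(V₂/V₁) = P₁V₁ ln(V₂/V₁).
P₁V₁ = (1140 kPa)(7.56 L) = 8618 J.
W = 8618 × ln(28.6/7.56) = 8618 × 1.331
W_by_gas = 11467 J.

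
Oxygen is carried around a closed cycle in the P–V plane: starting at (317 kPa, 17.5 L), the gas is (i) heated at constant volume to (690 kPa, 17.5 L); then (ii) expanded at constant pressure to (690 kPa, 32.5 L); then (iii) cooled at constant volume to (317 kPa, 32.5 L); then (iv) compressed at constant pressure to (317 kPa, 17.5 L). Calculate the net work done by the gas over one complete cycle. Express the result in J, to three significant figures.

Constant-volume legs do no work.
W(ii) = (690)(32.5 − 17.5) = 10350 J; W(iv) = (317)(17.5 − 32.5) = -4755 J.
W_net = 10350 − 4755 = 5595 J (the clockwise enclosed area).

W_net ≈ 5600 J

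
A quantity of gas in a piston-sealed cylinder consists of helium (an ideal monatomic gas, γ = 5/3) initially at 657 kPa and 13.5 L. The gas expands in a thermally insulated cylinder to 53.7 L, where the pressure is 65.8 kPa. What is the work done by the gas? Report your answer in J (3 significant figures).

W ≈ 8000 J

Adiabatic: W = (P₁V₁ − P₂V₂)/(γ − 1) with γ = 5/3.
P₁V₁ = 8870 J, P₂V₂ = 3533 J.
W = (8870 − 3533) / 0.6667 = 8004 J.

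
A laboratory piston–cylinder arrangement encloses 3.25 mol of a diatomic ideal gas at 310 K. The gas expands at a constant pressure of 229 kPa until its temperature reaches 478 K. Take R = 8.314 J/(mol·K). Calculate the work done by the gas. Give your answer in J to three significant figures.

Isobaric: W = P ΔV = nR ΔT.
W = (3.25)(8.314)(478 − 310) = 4539 J.

W ≈ 4540 J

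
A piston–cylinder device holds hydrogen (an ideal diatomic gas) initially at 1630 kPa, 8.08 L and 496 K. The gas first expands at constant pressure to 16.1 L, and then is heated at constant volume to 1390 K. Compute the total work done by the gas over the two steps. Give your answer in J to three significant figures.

Step 1 (isobaric): W = PΔV = (1630 kPa)(16.1 − 8.08 L) = 13073 J.
Step 2 (isochoric): W = 0 (constant volume).
W_total = 13073 + 0 = 13073 J.

W_total ≈ 13100 J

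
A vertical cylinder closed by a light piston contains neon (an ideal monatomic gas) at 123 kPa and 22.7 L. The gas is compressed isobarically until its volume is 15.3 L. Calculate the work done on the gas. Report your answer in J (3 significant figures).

Isobaric: W = P ΔV.
W = (123 kPa)(15.3 − 22.7 L) = (123)(-7.4) = -910.2 J.
Work on gas = −W_by = 910.2 J.

W ≈ 910 J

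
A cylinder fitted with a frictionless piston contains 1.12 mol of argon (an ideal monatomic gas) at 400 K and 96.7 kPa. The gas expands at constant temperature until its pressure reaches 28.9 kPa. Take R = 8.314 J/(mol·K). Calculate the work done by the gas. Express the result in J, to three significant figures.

W ≈ 4500 J

Isothermal process: W = nRT ln(V₂/V₁) = nRT ln(P₁/P₂).
W = (1.12)(8.314)(400) × ln(96.7/28.9)
  = 3725 × ln(3.346) = 3725 × 1.208
W_by_gas = 4499 J.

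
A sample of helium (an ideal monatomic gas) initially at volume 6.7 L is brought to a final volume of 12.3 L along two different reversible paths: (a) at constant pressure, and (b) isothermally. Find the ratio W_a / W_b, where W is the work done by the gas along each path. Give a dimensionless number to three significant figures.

W_a / W_b ≈ 1.38

Path (a) isobaric: W = P₁(V₂ − V₁) → W_a/(P₁V₁) = 0.8358.
Path (b) isothermal: W = P₁V₁ ln(V₂/V₁) → W_b/(P₁V₁) = 0.6075.
W_a / W_b = 0.8358 / 0.6075 = 1.376.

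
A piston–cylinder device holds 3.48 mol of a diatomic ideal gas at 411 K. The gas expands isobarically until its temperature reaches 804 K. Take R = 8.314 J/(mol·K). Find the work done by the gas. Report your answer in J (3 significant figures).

Isobaric: W = P ΔV = nR ΔT.
W = (3.48)(8.314)(804 − 411) = 11371 J.

W ≈ 11400 J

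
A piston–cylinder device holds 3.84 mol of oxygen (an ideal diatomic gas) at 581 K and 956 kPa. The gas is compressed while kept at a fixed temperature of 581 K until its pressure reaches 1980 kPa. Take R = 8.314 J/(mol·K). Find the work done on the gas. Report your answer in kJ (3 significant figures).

Isothermal process: W = nRT ln(V₂/V₁) = nRT ln(P₁/P₂).
W = (3.84)(8.314)(581) × ln(956/1980)
  = 18549 × ln(0.4828) = 18549 × -0.7281
W_by_gas = -13505 J; work on gas = −W_by = 13505 J.

W ≈ 13.5 kJ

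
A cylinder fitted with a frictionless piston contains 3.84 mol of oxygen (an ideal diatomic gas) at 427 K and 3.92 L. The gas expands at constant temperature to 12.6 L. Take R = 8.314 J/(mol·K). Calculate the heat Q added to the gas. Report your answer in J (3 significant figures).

Q ≈ 15900 J

Isothermal ⇒ ΔU = 0, so Q = W = nRT ln(V₂/V₁).
Q = (3.84)(8.314)(427) ln(12.6/3.92) = 13632 × 1.168 = 15917 J.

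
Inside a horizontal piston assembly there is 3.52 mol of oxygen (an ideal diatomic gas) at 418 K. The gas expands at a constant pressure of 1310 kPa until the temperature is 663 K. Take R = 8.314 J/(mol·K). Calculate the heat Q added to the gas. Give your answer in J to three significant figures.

Isobaric: W = nRΔT = (3.52)(8.314)(245) = 7170 J.
ΔU = nCᵥΔT with Cᵥ = 5R/2: ΔU = (3.52)(20.79)(245) = 17925 J.
Q = ΔU + W = 17925 + 7170 = 25095 J.

Q ≈ 25100 J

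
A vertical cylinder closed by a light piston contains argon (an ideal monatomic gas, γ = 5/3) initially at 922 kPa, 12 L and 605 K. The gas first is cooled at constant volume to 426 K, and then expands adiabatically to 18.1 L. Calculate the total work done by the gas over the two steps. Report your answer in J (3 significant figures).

Step 1 (isochoric): W = 0 (constant volume).
After step 1: P = 649.2 kPa (V unchanged).
Step 2 (adiabatic): W = (P₁V₁ − P₂V₂)/(γ−1) = (7791 − 5923)/0.667 = 2801 J.
W_total = 0 + 2801 = 2801 J.

W_total ≈ 2800 J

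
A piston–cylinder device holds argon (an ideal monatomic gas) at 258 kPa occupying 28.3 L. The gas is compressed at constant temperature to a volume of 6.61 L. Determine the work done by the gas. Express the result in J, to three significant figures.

W ≈ -10600 J

Isothermal: W = nRT ln(V₂/V₁) = P₁V₁ ln(V₂/V₁).
P₁V₁ = (258 kPa)(28.3 L) = 7301 J.
W = 7301 × ln(6.61/28.3) = 7301 × -1.454
W_by_gas = -10618 J.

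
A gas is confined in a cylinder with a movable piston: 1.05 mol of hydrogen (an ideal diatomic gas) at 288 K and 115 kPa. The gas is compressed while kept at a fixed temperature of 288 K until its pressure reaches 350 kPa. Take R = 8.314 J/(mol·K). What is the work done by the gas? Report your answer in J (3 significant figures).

W ≈ -2800 J

Isothermal process: W = nRT ln(V₂/V₁) = nRT ln(P₁/P₂).
W = (1.05)(8.314)(288) × ln(115/350)
  = 2514 × ln(0.3286) = 2514 × -1.113
W_by_gas = -2798 J.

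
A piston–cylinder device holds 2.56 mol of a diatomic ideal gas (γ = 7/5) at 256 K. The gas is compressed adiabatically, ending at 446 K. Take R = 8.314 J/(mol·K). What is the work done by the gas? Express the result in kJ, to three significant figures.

W ≈ -10.1 kJ

Adiabatic ⇒ Q = 0, so W_by = −ΔU = nCᵥ(T₁ − T₂).
Cᵥ = 5R/2 = 20.79 J/(mol·K).
W = (2.56)(20.79)(256 − 446) = -10110 J.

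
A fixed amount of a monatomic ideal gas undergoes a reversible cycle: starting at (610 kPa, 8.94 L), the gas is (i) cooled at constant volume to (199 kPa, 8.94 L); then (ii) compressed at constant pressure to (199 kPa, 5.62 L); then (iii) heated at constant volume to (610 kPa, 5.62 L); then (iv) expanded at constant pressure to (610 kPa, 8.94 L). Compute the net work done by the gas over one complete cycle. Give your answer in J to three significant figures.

Constant-volume legs do no work.
W(ii) = (199)(5.62 − 8.94) = -660.7 J; W(iv) = (610)(8.94 − 5.62) = 2025 J.
W_net = -660.7 + 2025 = 1365 J (the clockwise enclosed area).

W_net ≈ 1360 J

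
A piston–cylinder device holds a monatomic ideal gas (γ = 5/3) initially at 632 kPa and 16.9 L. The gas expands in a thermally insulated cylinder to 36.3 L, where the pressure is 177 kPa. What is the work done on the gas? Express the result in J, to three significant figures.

Adiabatic: W = (P₁V₁ − P₂V₂)/(γ − 1) with γ = 5/3.
P₁V₁ = 10681 J, P₂V₂ = 6425 J.
W = (10681 − 6425) / 0.6667 = 6384 J.
Work on gas = −W_by = -6384 J.

W ≈ -6380 J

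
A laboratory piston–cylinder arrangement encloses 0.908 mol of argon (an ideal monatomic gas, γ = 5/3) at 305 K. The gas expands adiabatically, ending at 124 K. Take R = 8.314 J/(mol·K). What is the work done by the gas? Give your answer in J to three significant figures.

Adiabatic ⇒ Q = 0, so W_by = −ΔU = nCᵥ(T₁ − T₂).
Cᵥ = 3R/2 = 12.47 J/(mol·K).
W = (0.908)(12.47)(305 − 124) = 2050 J.

W ≈ 2050 J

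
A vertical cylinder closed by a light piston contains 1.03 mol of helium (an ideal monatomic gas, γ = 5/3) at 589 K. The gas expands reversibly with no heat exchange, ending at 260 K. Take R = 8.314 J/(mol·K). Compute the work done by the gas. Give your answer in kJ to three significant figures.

W ≈ 4.23 kJ

Adiabatic ⇒ Q = 0, so W_by = −ΔU = nCᵥ(T₁ − T₂).
Cᵥ = 3R/2 = 12.47 J/(mol·K).
W = (1.03)(12.47)(589 − 260) = 4226 J.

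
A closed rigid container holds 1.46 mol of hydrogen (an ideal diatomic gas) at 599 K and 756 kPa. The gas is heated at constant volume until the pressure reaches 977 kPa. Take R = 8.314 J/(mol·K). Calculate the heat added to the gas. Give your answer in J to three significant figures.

Constant volume ⇒ W = 0, so Q = ΔU = nCᵥΔT with Cᵥ = 5R/2 = 20.79 J/(mol·K).
At constant V, T₂/T₁ = P₂/P₁ ⇒ ΔT = T₁(P₂/P₁ − 1) = 599·(977/756 − 1) = 175.1 K.
ΔU = (1.46)(20.79)(175.1) = 5314 J.

Q ≈ 5310 J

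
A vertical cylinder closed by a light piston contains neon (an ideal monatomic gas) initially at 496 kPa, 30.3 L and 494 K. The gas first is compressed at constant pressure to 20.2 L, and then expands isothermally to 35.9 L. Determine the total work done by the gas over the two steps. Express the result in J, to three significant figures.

W_total ≈ 752 J

Step 1 (isobaric): W = PΔV = (496 kPa)(20.2 − 30.3 L) = -5010 J.
After step 1: P = 496 kPa, V = 20.2 L, T = 329.3 K.
Step 2 (isothermal): W = P₁V₁ ln(V₂/V₁) = (10019) ln(35.9/20.2) = 5762 J.
W_total = -5010 + 5762 = 752 J.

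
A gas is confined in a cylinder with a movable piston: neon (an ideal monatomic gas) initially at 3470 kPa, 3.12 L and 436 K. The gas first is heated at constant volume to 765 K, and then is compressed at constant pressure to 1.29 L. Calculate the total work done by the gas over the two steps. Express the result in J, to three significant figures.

Step 1 (isochoric): W = 0 (constant volume).
After step 1: P = 6088 kPa (V unchanged).
Step 2 (isobaric): W = PΔV = (6088 kPa)(1.29 − 3.12 L) = -11142 J.
W_total = 0 − 11142 = -11142 J.

W_total ≈ -11100 J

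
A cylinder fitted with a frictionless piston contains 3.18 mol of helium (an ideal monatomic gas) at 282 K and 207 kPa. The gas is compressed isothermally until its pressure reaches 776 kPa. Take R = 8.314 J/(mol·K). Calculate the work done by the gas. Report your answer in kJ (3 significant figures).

W ≈ -9.85 kJ

Isothermal process: W = nRT ln(V₂/V₁) = nRT ln(P₁/P₂).
W = (3.18)(8.314)(282) × ln(207/776)
  = 7456 × ln(0.2668) = 7456 × -1.321
W_by_gas = -9852 J.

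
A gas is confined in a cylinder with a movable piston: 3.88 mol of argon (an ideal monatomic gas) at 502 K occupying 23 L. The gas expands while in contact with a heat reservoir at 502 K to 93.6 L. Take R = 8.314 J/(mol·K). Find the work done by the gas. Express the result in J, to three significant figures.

W ≈ 22700 J

Isothermal: W = nRT ln(V₂/V₁).
W = (3.88)(8.314)(502) × ln(93.6/23)
  = 16194 × 1.404
W_by_gas = 22728 J.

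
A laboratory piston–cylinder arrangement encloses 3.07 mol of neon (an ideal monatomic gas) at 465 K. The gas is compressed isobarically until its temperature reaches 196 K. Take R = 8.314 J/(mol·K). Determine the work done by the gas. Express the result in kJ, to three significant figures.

Isobaric: W = P ΔV = nR ΔT.
W = (3.07)(8.314)(196 − 465) = -6866 J.

W ≈ -6.87 kJ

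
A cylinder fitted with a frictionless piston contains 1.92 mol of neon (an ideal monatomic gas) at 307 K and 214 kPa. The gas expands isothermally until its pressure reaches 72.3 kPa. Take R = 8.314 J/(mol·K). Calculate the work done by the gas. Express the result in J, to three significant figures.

Isothermal process: W = nRT ln(V₂/V₁) = nRT ln(P₁/P₂).
W = (1.92)(8.314)(307) × ln(214/72.3)
  = 4901 × ln(2.96) = 4901 × 1.085
W_by_gas = 5318 J.

W ≈ 5320 J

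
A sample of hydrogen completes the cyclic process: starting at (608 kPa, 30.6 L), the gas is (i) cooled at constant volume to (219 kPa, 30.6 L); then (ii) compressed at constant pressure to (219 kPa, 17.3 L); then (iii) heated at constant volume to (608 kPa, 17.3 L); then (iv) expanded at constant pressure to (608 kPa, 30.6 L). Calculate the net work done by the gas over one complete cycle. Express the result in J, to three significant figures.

W_net ≈ 5170 J

Constant-volume legs do no work.
W(ii) = (219)(17.3 − 30.6) = -2913 J; W(iv) = (608)(30.6 − 17.3) = 8086 J.
W_net = -2913 + 8086 = 5174 J (the clockwise enclosed area).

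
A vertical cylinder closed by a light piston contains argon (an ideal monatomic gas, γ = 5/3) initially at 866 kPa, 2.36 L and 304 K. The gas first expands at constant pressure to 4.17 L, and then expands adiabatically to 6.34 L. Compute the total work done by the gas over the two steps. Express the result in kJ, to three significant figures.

W_total ≈ 2.89 kJ

Step 1 (isobaric): W = PΔV = (866 kPa)(4.17 − 2.36 L) = 1567 J.
After step 1: P = 866 kPa, V = 4.17 L, T = 537.2 K.
Step 2 (adiabatic): W = (P₁V₁ − P₂V₂)/(γ−1) = (3611 − 2731)/0.667 = 1320 J.
W_total = 1567 + 1320 = 2888 J.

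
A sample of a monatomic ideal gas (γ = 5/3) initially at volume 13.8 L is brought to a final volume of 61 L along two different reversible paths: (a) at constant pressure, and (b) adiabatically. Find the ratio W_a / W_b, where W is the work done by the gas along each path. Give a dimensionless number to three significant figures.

W_a / W_b ≈ 3.63

Path (a) isobaric: W = P₁(V₂ − V₁) → W_a/(P₁V₁) = 3.42.
Path (b) adiabatic: W = P₁V₁(1 − (V₁/V₂)^(γ−1))/(γ−1) → W_b/(P₁V₁) = 0.9431.
W_a / W_b = 3.42 / 0.9431 = 3.627.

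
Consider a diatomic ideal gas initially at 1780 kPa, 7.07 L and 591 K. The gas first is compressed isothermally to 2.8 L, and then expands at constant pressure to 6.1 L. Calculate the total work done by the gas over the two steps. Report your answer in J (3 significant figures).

W_total ≈ 3180 J

Step 1 (isothermal): W = P₁V₁ ln(V₂/V₁) = (12585) ln(2.8/7.07) = -11656 J.
After step 1: P = 4494 kPa, V = 2.8 L, T = 591 K.
Step 2 (isobaric): W = PΔV = (4494 kPa)(6.1 − 2.8 L) = 14832 J.
W_total = -11656 + 14832 = 3175 J.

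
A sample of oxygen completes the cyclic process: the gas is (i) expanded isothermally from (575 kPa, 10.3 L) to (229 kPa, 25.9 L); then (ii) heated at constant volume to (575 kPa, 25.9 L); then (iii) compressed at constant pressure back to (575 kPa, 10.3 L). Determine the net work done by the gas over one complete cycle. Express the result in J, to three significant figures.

W_net ≈ -3510 J

Leg (i): W = PᵢVᵢ ln(V_f/Vᵢ) = (5922) ln(25.9/10.3) = 5461 J.
Leg (ii): W = 0.
Leg (iii): W = PΔV = (575)(10.3 − 25.9) = -8970 J.
W_net = 5461 − 8970 = -3509 J.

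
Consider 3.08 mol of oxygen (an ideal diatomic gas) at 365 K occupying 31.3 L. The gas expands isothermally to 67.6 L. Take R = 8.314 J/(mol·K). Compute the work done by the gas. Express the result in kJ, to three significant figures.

W ≈ 7.20 kJ

Isothermal: W = nRT ln(V₂/V₁).
W = (3.08)(8.314)(365) × ln(67.6/31.3)
  = 9347 × 0.77
W_by_gas = 7197 J.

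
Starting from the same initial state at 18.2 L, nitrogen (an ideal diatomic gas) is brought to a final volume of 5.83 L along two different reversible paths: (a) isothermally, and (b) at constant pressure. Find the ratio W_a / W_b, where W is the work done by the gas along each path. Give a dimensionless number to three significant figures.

W_a / W_b ≈ 1.67

Path (a) isothermal: W = P₁V₁ ln(V₂/V₁) → W_a/(P₁V₁) = -1.138.
Path (b) isobaric: W = P₁(V₂ − V₁) → W_b/(P₁V₁) = -0.6797.
W_a / W_b = -1.138 / -0.6797 = 1.675.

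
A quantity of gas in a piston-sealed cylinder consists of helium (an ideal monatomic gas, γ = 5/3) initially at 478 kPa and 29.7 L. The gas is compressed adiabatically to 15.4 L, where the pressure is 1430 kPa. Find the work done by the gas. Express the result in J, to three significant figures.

W ≈ -11700 J

Adiabatic: W = (P₁V₁ − P₂V₂)/(γ − 1) with γ = 5/3.
P₁V₁ = 14197 J, P₂V₂ = 22022 J.
W = (14197 − 22022) / 0.6667 = -11738 J.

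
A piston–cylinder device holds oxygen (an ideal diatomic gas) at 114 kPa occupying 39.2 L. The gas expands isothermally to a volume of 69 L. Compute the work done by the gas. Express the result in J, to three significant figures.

Isothermal: W = nRT ln(V₂/V₁) = P₁V₁ ln(V₂/V₁).
P₁V₁ = (114 kPa)(39.2 L) = 4469 J.
W = 4469 × ln(69/39.2) = 4469 × 0.5654
W_by_gas = 2527 J.

W ≈ 2530 J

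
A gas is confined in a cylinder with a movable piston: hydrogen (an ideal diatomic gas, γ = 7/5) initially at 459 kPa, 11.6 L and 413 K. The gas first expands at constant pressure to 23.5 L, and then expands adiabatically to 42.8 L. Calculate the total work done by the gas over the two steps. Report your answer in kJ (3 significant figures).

W_total ≈ 11.2 kJ

Step 1 (isobaric): W = PΔV = (459 kPa)(23.5 − 11.6 L) = 5462 J.
After step 1: P = 459 kPa, V = 23.5 L, T = 836.7 K.
Step 2 (adiabatic): W = (P₁V₁ − P₂V₂)/(γ−1) = (10786 − 8487)/0.4 = 5750 J.
W_total = 5462 + 5750 = 11212 J.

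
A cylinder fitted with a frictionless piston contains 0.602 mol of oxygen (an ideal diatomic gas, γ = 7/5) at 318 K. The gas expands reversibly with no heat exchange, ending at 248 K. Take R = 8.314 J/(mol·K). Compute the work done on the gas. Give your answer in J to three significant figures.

Adiabatic ⇒ Q = 0, so W_by = −ΔU = nCᵥ(T₁ − T₂).
Cᵥ = 5R/2 = 20.79 J/(mol·K).
W = (0.602)(20.79)(318 − 248) = 875.9 J.
Work on gas = −W_by = -875.9 J.

W ≈ -876 J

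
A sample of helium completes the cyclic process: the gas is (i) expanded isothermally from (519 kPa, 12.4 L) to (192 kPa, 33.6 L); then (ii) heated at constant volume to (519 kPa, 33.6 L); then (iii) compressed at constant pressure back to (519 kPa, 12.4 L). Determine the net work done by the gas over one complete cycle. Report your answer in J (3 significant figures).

W_net ≈ -4590 J

Leg (i): W = PᵢVᵢ ln(V_f/Vᵢ) = (6436) ln(33.6/12.4) = 6415 J.
Leg (ii): W = 0.
Leg (iii): W = PΔV = (519)(12.4 − 33.6) = -11003 J.
W_net = 6415 − 11003 = -4588 J.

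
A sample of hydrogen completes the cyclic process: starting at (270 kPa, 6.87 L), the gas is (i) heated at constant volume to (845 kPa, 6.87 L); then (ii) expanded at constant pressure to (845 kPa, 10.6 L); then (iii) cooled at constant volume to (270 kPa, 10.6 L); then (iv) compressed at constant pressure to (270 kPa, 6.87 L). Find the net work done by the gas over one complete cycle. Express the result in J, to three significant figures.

Constant-volume legs do no work.
W(ii) = (845)(10.6 − 6.87) = 3152 J; W(iv) = (270)(6.87 − 10.6) = -1007 J.
W_net = 3152 − 1007 = 2145 J (the clockwise enclosed area).

W_net ≈ 2140 J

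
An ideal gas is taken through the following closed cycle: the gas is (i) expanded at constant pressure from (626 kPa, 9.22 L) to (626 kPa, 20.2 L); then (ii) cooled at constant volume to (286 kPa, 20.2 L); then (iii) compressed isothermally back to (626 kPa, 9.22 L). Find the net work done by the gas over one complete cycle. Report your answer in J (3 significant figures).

W_net ≈ 2340 J

Leg (i): W = PΔV = (626)(20.2 − 9.22) = 6873 J.
Leg (ii): W = 0.
Leg (iii): W = PᵢVᵢ ln(V_f/Vᵢ) = (5777) ln(9.22/20.2) = -4531 J.
W_net = 6873 − 4531 = 2342 J.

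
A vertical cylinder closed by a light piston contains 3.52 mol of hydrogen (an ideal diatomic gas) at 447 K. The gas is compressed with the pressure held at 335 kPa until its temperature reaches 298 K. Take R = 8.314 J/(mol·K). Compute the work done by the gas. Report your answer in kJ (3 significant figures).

Isobaric: W = P ΔV = nR ΔT.
W = (3.52)(8.314)(298 − 447) = -4361 J.

W ≈ -4.36 kJ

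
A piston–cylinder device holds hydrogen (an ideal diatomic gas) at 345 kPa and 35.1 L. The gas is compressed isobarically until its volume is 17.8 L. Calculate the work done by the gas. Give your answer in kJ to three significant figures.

W ≈ -5.97 kJ

Isobaric: W = P ΔV.
W = (345 kPa)(17.8 − 35.1 L) = (345)(-17.3) = -5968 J.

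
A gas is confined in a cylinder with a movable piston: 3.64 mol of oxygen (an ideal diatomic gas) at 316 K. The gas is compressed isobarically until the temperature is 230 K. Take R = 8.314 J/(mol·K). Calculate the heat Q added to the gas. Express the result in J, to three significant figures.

Q ≈ -9110 J

Isobaric: W = nRΔT = (3.64)(8.314)(-86) = -2603 J.
ΔU = nCᵥΔT with Cᵥ = 5R/2: ΔU = (3.64)(20.79)(-86) = -6507 J.
Q = ΔU + W = -6507 − 2603 = -9109 J.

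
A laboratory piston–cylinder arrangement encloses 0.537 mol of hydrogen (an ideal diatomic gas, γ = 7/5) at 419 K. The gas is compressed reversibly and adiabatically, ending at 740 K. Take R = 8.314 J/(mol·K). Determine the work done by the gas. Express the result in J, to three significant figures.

Adiabatic ⇒ Q = 0, so W_by = −ΔU = nCᵥ(T₁ − T₂).
Cᵥ = 5R/2 = 20.79 J/(mol·K).
W = (0.537)(20.79)(419 − 740) = -3583 J.

W ≈ -3580 J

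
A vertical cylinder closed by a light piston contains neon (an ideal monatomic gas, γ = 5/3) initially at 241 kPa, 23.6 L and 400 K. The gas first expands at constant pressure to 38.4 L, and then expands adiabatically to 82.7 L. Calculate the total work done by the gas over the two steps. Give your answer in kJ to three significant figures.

Step 1 (isobaric): W = PΔV = (241 kPa)(38.4 − 23.6 L) = 3567 J.
After step 1: P = 241 kPa, V = 38.4 L, T = 650.8 K.
Step 2 (adiabatic): W = (P₁V₁ − P₂V₂)/(γ−1) = (9254 − 5549)/0.667 = 5558 J.
W_total = 3567 + 5558 = 9125 J.

W_total ≈ 9.12 kJ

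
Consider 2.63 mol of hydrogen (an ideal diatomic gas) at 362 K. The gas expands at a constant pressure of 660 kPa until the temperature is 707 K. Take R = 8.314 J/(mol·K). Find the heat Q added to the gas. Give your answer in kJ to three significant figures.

Q ≈ 26.4 kJ

Isobaric: W = nRΔT = (2.63)(8.314)(345) = 7544 J.
ΔU = nCᵥΔT with Cᵥ = 5R/2: ΔU = (2.63)(20.79)(345) = 18859 J.
Q = ΔU + W = 18859 + 7544 = 26403 J.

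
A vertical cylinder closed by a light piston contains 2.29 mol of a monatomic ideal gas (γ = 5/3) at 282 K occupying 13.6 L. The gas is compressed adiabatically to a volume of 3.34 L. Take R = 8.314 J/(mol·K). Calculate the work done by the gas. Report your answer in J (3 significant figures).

Adiabatic: TV^(γ−1) = const with γ = 5/3.
T₂ = T₁ (V₁/V₂)^(γ−1) = 282 × (13.6/3.34)^0.667 = 282 × 2.55 = 719.1 K.
W_by = nCᵥ(T₁ − T₂) = (2.29)(12.47)(282 − 719.1) = -12482 J.

W ≈ -12500 J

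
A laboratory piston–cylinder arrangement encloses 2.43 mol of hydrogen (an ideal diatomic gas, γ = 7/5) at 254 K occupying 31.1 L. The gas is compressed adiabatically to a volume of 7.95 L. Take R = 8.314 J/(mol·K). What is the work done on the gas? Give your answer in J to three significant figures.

Adiabatic: TV^(γ−1) = const with γ = 7/5.
T₂ = T₁ (V₁/V₂)^(γ−1) = 254 × (31.1/7.95)^0.4 = 254 × 1.726 = 438.3 K.
W_by = nCᵥ(T₁ − T₂) = (2.43)(20.79)(254 − 438.3) = -9310 J.
Work on gas = −W_by = 9310 J.

W ≈ 9310 J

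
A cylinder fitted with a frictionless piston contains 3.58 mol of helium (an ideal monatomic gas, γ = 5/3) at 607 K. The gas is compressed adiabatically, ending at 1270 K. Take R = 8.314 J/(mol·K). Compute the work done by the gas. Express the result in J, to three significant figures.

Adiabatic ⇒ Q = 0, so W_by = −ΔU = nCᵥ(T₁ − T₂).
Cᵥ = 3R/2 = 12.47 J/(mol·K).
W = (3.58)(12.47)(607 − 1270) = -29600 J.

W ≈ -29600 J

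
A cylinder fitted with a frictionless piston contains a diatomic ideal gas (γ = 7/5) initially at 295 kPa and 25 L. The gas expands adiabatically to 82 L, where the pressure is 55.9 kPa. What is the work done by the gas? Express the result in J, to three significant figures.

W ≈ 6980 J

Adiabatic: W = (P₁V₁ − P₂V₂)/(γ − 1) with γ = 7/5.
P₁V₁ = 7375 J, P₂V₂ = 4584 J.
W = (7375 − 4584) / 0.4 = 6978 J.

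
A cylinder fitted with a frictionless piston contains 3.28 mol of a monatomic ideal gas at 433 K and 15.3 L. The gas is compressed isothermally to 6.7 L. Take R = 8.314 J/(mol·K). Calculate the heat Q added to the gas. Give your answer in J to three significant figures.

Isothermal ⇒ ΔU = 0, so Q = W = nRT ln(V₂/V₁).
Q = (3.28)(8.314)(433) ln(6.7/15.3) = 11808 × -0.8257 = -9750 J.

Q ≈ -9750 J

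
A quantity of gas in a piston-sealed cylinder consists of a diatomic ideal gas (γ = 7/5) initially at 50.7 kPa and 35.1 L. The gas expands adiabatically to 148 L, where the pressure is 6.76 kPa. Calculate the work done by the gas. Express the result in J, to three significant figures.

W ≈ 1950 J

Adiabatic: W = (P₁V₁ − P₂V₂)/(γ − 1) with γ = 7/5.
P₁V₁ = 1780 J, P₂V₂ = 1000 J.
W = (1780 − 1000) / 0.4 = 1948 J.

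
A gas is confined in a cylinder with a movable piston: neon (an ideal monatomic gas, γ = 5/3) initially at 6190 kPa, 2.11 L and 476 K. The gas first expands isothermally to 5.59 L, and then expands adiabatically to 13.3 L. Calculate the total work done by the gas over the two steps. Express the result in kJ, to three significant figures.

Step 1 (isothermal): W = P₁V₁ ln(V₂/V₁) = (13061) ln(5.59/2.11) = 12725 J.
After step 1: P = 2336 kPa, V = 5.59 L, T = 476 K.
Step 2 (adiabatic): W = (P₁V₁ − P₂V₂)/(γ−1) = (13061 − 7328)/0.667 = 8599 J.
W_total = 12725 + 8599 = 21324 J.

W_total ≈ 21.3 kJ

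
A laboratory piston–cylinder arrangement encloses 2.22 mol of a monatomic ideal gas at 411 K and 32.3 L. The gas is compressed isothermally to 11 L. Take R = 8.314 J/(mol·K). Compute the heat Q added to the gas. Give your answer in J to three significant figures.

Q ≈ -8170 J

Isothermal ⇒ ΔU = 0, so Q = W = nRT ln(V₂/V₁).
Q = (2.22)(8.314)(411) ln(11/32.3) = 7586 × -1.077 = -8171 J.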